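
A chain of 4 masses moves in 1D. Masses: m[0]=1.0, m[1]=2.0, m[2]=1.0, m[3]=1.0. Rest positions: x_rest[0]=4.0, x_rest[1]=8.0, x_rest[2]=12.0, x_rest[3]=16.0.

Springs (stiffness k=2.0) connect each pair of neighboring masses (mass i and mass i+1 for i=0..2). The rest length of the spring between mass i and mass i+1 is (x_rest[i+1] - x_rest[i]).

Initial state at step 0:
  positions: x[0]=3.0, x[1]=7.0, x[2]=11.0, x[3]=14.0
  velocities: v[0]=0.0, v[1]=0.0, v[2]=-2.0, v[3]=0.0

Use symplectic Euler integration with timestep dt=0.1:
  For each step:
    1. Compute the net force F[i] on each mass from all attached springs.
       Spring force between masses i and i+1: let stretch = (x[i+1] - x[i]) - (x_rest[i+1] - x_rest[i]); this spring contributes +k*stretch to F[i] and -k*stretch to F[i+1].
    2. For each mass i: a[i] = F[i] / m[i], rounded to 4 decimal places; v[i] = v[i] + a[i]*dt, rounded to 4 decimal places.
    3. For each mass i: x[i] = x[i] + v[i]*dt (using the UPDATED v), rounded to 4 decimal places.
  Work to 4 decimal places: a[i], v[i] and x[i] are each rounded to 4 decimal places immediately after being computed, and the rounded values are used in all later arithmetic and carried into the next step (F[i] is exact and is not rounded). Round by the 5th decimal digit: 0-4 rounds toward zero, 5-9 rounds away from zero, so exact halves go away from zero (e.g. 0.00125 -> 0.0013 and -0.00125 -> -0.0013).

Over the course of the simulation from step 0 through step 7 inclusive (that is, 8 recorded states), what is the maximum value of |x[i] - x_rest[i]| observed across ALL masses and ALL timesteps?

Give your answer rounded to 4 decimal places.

Step 0: x=[3.0000 7.0000 11.0000 14.0000] v=[0.0000 0.0000 -2.0000 0.0000]
Step 1: x=[3.0000 7.0000 10.7800 14.0200] v=[0.0000 0.0000 -2.2000 0.2000]
Step 2: x=[3.0000 6.9978 10.5492 14.0552] v=[0.0000 -0.0220 -2.3080 0.3520]
Step 3: x=[3.0000 6.9911 10.3175 14.1003] v=[-0.0004 -0.0666 -2.3171 0.4508]
Step 4: x=[2.9998 6.9778 10.0949 14.1497] v=[-0.0022 -0.1331 -2.2258 0.4942]
Step 5: x=[2.9991 6.9559 9.8911 14.1980] v=[-0.0066 -0.2192 -2.0383 0.4832]
Step 6: x=[2.9976 6.9238 9.7147 14.2402] v=[-0.0152 -0.3214 -1.7640 0.4218]
Step 7: x=[2.9946 6.8803 9.5730 14.2719] v=[-0.0300 -0.4349 -1.4171 0.3167]
Max displacement = 2.4270

Answer: 2.4270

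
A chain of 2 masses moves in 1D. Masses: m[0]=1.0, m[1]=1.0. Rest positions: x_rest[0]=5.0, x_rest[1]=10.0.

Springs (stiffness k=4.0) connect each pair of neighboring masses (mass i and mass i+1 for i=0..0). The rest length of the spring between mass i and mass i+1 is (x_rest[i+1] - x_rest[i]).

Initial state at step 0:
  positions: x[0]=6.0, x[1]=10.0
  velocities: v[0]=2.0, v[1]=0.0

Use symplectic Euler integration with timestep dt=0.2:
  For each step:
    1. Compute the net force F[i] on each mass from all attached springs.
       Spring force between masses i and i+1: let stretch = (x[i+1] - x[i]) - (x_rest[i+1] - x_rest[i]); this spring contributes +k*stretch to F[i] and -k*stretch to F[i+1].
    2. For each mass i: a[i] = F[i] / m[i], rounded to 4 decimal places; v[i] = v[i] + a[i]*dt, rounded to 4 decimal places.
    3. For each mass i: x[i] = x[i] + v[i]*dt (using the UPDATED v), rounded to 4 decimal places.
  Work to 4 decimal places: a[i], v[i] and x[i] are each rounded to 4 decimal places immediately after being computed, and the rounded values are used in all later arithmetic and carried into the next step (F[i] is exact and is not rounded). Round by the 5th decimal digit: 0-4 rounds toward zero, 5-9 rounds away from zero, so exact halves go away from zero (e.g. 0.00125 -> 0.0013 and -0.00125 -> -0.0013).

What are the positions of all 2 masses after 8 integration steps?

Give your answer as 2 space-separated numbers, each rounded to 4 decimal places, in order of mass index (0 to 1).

Answer: 6.8186 12.3814

Derivation:
Step 0: x=[6.0000 10.0000] v=[2.0000 0.0000]
Step 1: x=[6.2400 10.1600] v=[1.2000 0.8000]
Step 2: x=[6.3072 10.4928] v=[0.3360 1.6640]
Step 3: x=[6.2441 10.9559] v=[-0.3155 2.3155]
Step 4: x=[6.1349 11.4651] v=[-0.5461 2.5461]
Step 5: x=[6.0785 11.9215] v=[-0.2819 2.2819]
Step 6: x=[6.1570 12.2430] v=[0.3925 1.6075]
Step 7: x=[6.4093 12.3907] v=[1.2613 0.7387]
Step 8: x=[6.8186 12.3814] v=[2.0464 -0.0464]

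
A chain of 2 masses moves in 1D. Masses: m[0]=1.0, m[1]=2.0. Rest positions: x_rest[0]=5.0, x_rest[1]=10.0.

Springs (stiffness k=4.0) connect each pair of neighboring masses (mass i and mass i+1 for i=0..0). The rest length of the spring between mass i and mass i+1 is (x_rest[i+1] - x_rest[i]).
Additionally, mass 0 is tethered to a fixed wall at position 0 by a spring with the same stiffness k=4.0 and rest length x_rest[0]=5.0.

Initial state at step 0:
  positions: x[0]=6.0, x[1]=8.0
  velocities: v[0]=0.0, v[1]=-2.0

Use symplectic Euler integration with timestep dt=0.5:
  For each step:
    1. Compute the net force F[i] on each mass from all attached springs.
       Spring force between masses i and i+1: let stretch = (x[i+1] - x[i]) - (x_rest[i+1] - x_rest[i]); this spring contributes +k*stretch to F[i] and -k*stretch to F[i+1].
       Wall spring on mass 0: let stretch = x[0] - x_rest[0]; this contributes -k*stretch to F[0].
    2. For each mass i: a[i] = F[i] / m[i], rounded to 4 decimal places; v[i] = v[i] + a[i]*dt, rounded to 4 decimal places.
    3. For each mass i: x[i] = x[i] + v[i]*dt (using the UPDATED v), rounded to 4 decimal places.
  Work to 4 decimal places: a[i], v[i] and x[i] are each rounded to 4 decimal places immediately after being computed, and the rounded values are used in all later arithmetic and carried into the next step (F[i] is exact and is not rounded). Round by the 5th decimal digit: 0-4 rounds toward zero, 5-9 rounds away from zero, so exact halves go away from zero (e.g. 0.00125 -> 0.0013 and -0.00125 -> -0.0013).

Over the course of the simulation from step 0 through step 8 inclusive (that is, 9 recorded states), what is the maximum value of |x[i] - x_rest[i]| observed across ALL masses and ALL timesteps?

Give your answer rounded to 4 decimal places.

Answer: 3.3907

Derivation:
Step 0: x=[6.0000 8.0000] v=[0.0000 -2.0000]
Step 1: x=[2.0000 8.5000] v=[-8.0000 1.0000]
Step 2: x=[2.5000 8.2500] v=[1.0000 -0.5000]
Step 3: x=[6.2500 7.6250] v=[7.5000 -1.2500]
Step 4: x=[5.1250 8.8125] v=[-2.2500 2.3750]
Step 5: x=[2.5625 10.6563] v=[-5.1250 3.6875]
Step 6: x=[5.5313 10.9532] v=[5.9376 0.5937]
Step 7: x=[8.3907 11.0391] v=[5.7188 0.1718]
Step 8: x=[5.5078 12.3008] v=[-5.7658 2.5234]
Max displacement = 3.3907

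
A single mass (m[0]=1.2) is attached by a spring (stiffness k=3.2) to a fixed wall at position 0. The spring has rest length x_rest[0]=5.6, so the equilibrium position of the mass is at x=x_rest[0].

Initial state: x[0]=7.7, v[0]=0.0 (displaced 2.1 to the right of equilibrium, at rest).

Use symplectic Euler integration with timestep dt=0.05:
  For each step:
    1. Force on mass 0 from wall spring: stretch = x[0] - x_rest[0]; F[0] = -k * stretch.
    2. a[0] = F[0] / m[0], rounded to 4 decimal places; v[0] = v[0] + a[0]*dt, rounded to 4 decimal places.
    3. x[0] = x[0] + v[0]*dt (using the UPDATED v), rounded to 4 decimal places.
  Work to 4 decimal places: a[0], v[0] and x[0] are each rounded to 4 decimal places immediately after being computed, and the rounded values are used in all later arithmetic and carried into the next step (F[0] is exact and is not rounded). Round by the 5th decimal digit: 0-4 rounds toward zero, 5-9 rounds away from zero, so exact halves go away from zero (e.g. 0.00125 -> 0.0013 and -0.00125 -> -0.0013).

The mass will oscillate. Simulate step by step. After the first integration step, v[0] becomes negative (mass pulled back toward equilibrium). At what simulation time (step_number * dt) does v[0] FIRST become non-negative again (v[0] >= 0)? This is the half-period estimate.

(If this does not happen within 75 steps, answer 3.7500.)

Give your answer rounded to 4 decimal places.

Step 0: x=[7.7000] v=[0.0000]
Step 1: x=[7.6860] v=[-0.2800]
Step 2: x=[7.6581] v=[-0.5581]
Step 3: x=[7.6165] v=[-0.8325]
Step 4: x=[7.5614] v=[-1.1014]
Step 5: x=[7.4933] v=[-1.3629]
Step 6: x=[7.4125] v=[-1.6153]
Step 7: x=[7.3197] v=[-1.8570]
Step 8: x=[7.2154] v=[-2.0863]
Step 9: x=[7.1003] v=[-2.3017]
Step 10: x=[6.9752] v=[-2.5017]
Step 11: x=[6.8409] v=[-2.6851]
Step 12: x=[6.6984] v=[-2.8506]
Step 13: x=[6.5485] v=[-2.9971]
Step 14: x=[6.3923] v=[-3.1236]
Step 15: x=[6.2308] v=[-3.2292]
Step 16: x=[6.0651] v=[-3.3133]
Step 17: x=[5.8963] v=[-3.3753]
Step 18: x=[5.7256] v=[-3.4148]
Step 19: x=[5.5540] v=[-3.4315]
Step 20: x=[5.3827] v=[-3.4254]
Step 21: x=[5.2129] v=[-3.3964]
Step 22: x=[5.0457] v=[-3.3448]
Step 23: x=[4.8822] v=[-3.2709]
Step 24: x=[4.7234] v=[-3.1752]
Step 25: x=[4.5705] v=[-3.0583]
Step 26: x=[4.4245] v=[-2.9210]
Step 27: x=[4.2863] v=[-2.7643]
Step 28: x=[4.1568] v=[-2.5891]
Step 29: x=[4.0370] v=[-2.3967]
Step 30: x=[3.9276] v=[-2.1883]
Step 31: x=[3.8293] v=[-1.9653]
Step 32: x=[3.7428] v=[-1.7292]
Step 33: x=[3.6687] v=[-1.4816]
Step 34: x=[3.6075] v=[-1.2241]
Step 35: x=[3.5596] v=[-0.9584]
Step 36: x=[3.5253] v=[-0.6863]
Step 37: x=[3.5048] v=[-0.4097]
Step 38: x=[3.4983] v=[-0.1303]
Step 39: x=[3.5058] v=[0.1499]
First v>=0 after going negative at step 39, time=1.9500

Answer: 1.9500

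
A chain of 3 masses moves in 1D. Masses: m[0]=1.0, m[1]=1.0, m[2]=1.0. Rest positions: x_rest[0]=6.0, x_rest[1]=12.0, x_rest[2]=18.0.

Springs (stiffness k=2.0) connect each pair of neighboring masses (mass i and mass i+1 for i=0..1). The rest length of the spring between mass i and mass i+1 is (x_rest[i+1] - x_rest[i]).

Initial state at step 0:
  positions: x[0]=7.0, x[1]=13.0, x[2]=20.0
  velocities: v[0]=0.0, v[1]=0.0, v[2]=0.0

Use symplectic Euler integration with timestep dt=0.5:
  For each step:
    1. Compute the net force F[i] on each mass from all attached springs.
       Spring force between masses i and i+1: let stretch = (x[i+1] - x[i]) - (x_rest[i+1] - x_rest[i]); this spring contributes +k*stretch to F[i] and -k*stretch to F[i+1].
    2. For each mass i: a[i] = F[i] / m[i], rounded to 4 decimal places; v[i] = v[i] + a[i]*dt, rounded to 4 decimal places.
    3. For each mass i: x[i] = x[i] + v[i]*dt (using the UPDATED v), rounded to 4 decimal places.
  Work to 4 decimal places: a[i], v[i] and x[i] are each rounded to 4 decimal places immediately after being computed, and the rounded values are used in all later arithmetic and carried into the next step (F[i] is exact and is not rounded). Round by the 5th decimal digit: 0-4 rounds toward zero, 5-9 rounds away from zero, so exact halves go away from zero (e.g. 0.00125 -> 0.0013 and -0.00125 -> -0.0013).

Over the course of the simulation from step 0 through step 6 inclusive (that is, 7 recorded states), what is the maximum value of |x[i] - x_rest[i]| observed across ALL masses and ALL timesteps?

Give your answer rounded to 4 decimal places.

Step 0: x=[7.0000 13.0000 20.0000] v=[0.0000 0.0000 0.0000]
Step 1: x=[7.0000 13.5000 19.5000] v=[0.0000 1.0000 -1.0000]
Step 2: x=[7.2500 13.7500 19.0000] v=[0.5000 0.5000 -1.0000]
Step 3: x=[7.7500 13.3750 18.8750] v=[1.0000 -0.7500 -0.2500]
Step 4: x=[8.0625 12.9375 19.0000] v=[0.6250 -0.8750 0.2500]
Step 5: x=[7.8125 13.0938 19.0938] v=[-0.5000 0.3125 0.1875]
Step 6: x=[7.2032 13.6094 19.1876] v=[-1.2187 1.0312 0.1875]
Max displacement = 2.0625

Answer: 2.0625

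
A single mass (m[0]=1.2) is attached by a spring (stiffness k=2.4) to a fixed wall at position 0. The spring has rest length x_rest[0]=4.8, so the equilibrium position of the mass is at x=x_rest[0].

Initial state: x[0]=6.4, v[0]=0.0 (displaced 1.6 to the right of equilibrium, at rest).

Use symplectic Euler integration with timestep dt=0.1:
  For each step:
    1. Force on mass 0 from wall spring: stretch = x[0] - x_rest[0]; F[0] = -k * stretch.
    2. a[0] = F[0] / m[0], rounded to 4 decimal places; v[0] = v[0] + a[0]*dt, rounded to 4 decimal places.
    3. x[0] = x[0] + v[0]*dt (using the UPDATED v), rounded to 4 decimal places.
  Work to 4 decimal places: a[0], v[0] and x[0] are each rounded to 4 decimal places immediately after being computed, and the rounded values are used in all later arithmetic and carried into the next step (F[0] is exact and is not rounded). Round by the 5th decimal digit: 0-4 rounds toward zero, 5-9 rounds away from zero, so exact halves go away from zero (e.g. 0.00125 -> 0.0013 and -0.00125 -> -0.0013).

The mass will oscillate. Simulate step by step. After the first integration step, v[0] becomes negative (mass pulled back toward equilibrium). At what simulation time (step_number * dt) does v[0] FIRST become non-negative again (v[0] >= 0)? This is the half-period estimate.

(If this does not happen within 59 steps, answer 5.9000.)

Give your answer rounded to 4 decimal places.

Answer: 2.3000

Derivation:
Step 0: x=[6.4000] v=[0.0000]
Step 1: x=[6.3680] v=[-0.3200]
Step 2: x=[6.3046] v=[-0.6336]
Step 3: x=[6.2112] v=[-0.9345]
Step 4: x=[6.0895] v=[-1.2167]
Step 5: x=[5.9420] v=[-1.4746]
Step 6: x=[5.7717] v=[-1.7030]
Step 7: x=[5.5820] v=[-1.8973]
Step 8: x=[5.3766] v=[-2.0537]
Step 9: x=[5.1597] v=[-2.1690]
Step 10: x=[4.9356] v=[-2.2409]
Step 11: x=[4.7088] v=[-2.2680]
Step 12: x=[4.4838] v=[-2.2498]
Step 13: x=[4.2651] v=[-2.1866]
Step 14: x=[4.0571] v=[-2.0796]
Step 15: x=[3.8640] v=[-1.9310]
Step 16: x=[3.6896] v=[-1.7438]
Step 17: x=[3.5374] v=[-1.5217]
Step 18: x=[3.4105] v=[-1.2692]
Step 19: x=[3.3114] v=[-0.9913]
Step 20: x=[3.2420] v=[-0.6936]
Step 21: x=[3.2038] v=[-0.3820]
Step 22: x=[3.1975] v=[-0.0628]
Step 23: x=[3.2233] v=[0.2577]
First v>=0 after going negative at step 23, time=2.3000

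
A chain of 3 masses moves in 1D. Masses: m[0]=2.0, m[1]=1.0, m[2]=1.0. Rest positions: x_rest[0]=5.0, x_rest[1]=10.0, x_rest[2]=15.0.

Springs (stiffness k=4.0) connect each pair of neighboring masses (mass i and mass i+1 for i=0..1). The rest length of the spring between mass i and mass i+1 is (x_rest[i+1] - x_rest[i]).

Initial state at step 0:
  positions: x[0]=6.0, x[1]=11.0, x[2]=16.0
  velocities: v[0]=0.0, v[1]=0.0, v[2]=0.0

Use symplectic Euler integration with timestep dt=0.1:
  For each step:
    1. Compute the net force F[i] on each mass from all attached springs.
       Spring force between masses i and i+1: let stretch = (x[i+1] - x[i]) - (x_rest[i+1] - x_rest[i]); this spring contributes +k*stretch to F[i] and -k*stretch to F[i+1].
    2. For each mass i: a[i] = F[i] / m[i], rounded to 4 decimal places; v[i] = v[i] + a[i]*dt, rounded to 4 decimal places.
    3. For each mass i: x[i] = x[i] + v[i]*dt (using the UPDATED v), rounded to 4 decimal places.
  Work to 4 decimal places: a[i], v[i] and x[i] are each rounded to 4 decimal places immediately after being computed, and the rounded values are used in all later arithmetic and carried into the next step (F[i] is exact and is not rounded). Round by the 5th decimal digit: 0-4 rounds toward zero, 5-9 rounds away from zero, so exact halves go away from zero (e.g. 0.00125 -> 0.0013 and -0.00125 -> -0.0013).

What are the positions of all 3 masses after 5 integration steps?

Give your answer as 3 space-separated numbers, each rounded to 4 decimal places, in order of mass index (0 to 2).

Step 0: x=[6.0000 11.0000 16.0000] v=[0.0000 0.0000 0.0000]
Step 1: x=[6.0000 11.0000 16.0000] v=[0.0000 0.0000 0.0000]
Step 2: x=[6.0000 11.0000 16.0000] v=[0.0000 0.0000 0.0000]
Step 3: x=[6.0000 11.0000 16.0000] v=[0.0000 0.0000 0.0000]
Step 4: x=[6.0000 11.0000 16.0000] v=[0.0000 0.0000 0.0000]
Step 5: x=[6.0000 11.0000 16.0000] v=[0.0000 0.0000 0.0000]

Answer: 6.0000 11.0000 16.0000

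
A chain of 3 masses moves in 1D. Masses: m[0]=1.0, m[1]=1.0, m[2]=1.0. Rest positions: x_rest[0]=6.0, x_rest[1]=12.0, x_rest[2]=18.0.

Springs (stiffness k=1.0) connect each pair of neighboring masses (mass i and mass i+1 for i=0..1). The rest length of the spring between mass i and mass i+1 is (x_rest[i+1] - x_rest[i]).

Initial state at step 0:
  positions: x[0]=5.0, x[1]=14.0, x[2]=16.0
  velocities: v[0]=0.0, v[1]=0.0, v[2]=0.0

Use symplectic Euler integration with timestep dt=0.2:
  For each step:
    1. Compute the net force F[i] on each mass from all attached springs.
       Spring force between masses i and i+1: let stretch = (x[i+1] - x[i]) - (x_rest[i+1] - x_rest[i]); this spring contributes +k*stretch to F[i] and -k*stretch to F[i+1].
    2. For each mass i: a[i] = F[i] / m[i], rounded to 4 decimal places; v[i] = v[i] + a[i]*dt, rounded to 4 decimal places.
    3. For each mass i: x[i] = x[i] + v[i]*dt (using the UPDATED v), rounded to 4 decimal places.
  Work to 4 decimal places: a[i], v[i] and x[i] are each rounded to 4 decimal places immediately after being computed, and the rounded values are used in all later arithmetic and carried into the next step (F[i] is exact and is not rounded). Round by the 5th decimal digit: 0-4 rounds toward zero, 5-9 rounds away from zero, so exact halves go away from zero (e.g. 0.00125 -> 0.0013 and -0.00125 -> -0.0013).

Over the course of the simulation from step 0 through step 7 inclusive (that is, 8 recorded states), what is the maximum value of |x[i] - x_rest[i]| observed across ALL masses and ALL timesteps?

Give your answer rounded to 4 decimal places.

Answer: 2.3771

Derivation:
Step 0: x=[5.0000 14.0000 16.0000] v=[0.0000 0.0000 0.0000]
Step 1: x=[5.1200 13.7200 16.1600] v=[0.6000 -1.4000 0.8000]
Step 2: x=[5.3440 13.1936 16.4624] v=[1.1200 -2.6320 1.5120]
Step 3: x=[5.6420 12.4840 16.8740] v=[1.4899 -3.5482 2.0582]
Step 4: x=[5.9737 11.6763 17.3500] v=[1.6583 -4.0386 2.3802]
Step 5: x=[6.2935 10.8674 17.8391] v=[1.5988 -4.0444 2.4455]
Step 6: x=[6.5562 10.1544 18.2893] v=[1.3136 -3.5648 2.2512]
Step 7: x=[6.7228 9.6229 18.6541] v=[0.8332 -2.6575 1.8242]
Max displacement = 2.3771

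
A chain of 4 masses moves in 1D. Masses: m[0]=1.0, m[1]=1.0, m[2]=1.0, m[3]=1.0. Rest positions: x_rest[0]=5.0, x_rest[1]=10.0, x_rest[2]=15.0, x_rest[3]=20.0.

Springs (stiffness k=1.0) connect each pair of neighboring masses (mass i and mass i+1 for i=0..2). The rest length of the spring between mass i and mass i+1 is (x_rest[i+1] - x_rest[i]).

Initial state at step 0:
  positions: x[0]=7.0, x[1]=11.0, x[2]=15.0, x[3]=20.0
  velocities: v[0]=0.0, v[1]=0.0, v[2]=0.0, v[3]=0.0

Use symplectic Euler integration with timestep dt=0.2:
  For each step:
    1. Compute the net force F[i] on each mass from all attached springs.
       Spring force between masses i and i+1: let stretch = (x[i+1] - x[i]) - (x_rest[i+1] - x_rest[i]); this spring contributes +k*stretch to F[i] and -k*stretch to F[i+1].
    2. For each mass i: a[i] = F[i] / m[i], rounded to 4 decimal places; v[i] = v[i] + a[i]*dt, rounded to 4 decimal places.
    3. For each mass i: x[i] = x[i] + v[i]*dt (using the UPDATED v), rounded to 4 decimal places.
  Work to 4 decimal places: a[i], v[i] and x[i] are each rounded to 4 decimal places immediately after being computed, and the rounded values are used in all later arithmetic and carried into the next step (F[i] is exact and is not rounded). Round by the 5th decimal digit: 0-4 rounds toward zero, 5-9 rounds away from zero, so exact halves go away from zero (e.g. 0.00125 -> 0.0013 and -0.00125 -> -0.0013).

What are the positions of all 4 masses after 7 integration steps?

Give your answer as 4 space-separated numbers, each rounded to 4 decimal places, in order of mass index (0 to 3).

Step 0: x=[7.0000 11.0000 15.0000 20.0000] v=[0.0000 0.0000 0.0000 0.0000]
Step 1: x=[6.9600 11.0000 15.0400 20.0000] v=[-0.2000 0.0000 0.2000 0.0000]
Step 2: x=[6.8816 11.0000 15.1168 20.0016] v=[-0.3920 0.0000 0.3840 0.0080]
Step 3: x=[6.7679 10.9999 15.2243 20.0078] v=[-0.5683 -0.0003 0.5376 0.0310]
Step 4: x=[6.6235 10.9995 15.3542 20.0227] v=[-0.7219 -0.0018 0.6494 0.0743]
Step 5: x=[6.4542 10.9983 15.4966 20.0508] v=[-0.8467 -0.0061 0.7122 0.1406]
Step 6: x=[6.2666 10.9952 15.6413 20.0968] v=[-0.9379 -0.0153 0.7234 0.2298]
Step 7: x=[6.0682 10.9888 15.7784 20.1645] v=[-0.9922 -0.0318 0.6853 0.3387]

Answer: 6.0682 10.9888 15.7784 20.1645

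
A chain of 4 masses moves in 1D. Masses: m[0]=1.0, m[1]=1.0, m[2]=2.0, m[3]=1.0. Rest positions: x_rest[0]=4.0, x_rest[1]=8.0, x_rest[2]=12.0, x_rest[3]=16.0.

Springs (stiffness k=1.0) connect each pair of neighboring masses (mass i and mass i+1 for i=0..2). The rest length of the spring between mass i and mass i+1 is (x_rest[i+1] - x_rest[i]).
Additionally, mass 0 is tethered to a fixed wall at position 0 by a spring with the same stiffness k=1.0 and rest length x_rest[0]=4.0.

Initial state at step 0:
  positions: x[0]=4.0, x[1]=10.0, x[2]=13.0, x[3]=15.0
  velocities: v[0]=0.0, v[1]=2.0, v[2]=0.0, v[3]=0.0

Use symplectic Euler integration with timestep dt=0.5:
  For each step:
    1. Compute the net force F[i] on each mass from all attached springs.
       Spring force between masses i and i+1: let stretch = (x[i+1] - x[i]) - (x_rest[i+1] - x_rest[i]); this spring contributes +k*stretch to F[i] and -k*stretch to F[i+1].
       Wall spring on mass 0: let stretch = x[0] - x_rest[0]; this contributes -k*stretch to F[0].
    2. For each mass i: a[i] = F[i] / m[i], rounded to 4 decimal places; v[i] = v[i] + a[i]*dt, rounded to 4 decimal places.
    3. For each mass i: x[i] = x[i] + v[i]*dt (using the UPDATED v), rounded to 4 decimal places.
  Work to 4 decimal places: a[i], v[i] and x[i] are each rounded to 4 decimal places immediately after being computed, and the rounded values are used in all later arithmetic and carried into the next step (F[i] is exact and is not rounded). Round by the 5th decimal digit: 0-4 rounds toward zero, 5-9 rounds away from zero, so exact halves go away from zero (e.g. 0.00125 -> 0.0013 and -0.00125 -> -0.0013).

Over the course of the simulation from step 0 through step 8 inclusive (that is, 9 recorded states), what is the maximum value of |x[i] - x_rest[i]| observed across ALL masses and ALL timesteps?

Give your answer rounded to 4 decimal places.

Step 0: x=[4.0000 10.0000 13.0000 15.0000] v=[0.0000 2.0000 0.0000 0.0000]
Step 1: x=[4.5000 10.2500 12.8750 15.5000] v=[1.0000 0.5000 -0.2500 1.0000]
Step 2: x=[5.3125 9.7188 12.7500 16.3438] v=[1.6250 -1.0625 -0.2500 1.6875]
Step 3: x=[5.8985 8.8438 12.6953 17.2891] v=[1.1719 -1.7501 -0.1094 1.8906]
Step 4: x=[5.7462 8.1953 12.7334 18.0860] v=[-0.3047 -1.2970 0.0762 1.5937]
Step 5: x=[4.7696 8.0691 12.8734 18.5447] v=[-1.9533 -0.2525 0.2799 0.9174]
Step 6: x=[3.4254 8.3191 13.1218 18.5856] v=[-2.6884 0.4999 0.4967 0.0818]
Step 7: x=[2.4483 8.5463 13.4528 18.2606] v=[-1.9543 0.4544 0.6620 -0.6501]
Step 8: x=[2.3836 8.4756 13.7715 17.7336] v=[-0.1295 -0.1414 0.6373 -1.0540]
Max displacement = 2.5856

Answer: 2.5856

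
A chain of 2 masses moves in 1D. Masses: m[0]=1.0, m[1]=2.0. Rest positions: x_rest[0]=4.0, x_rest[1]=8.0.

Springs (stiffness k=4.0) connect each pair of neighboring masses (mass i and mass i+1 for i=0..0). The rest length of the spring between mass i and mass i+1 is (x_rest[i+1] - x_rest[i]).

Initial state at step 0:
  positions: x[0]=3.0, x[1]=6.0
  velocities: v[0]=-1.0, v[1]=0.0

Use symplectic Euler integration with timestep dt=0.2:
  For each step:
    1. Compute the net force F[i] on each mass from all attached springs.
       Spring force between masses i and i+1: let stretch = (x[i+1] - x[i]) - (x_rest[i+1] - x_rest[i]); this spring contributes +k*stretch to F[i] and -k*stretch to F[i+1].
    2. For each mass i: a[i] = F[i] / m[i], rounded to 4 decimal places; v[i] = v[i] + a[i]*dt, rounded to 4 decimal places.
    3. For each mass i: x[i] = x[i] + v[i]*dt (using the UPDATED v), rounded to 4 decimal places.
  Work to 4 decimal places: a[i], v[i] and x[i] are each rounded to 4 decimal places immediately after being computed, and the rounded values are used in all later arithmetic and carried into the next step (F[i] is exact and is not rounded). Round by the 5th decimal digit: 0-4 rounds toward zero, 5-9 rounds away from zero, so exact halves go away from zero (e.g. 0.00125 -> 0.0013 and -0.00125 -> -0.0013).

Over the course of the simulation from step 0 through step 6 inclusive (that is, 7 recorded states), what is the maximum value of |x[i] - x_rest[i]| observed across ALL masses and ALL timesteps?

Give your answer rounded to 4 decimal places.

Step 0: x=[3.0000 6.0000] v=[-1.0000 0.0000]
Step 1: x=[2.6400 6.0800] v=[-1.8000 0.4000]
Step 2: x=[2.1904 6.2048] v=[-2.2480 0.6240]
Step 3: x=[1.7431 6.3284] v=[-2.2365 0.6182]
Step 4: x=[1.3894 6.4052] v=[-1.7683 0.3841]
Step 5: x=[1.1983 6.4008] v=[-0.9557 -0.0222]
Step 6: x=[1.1996 6.3002] v=[0.0063 -0.5032]
Max displacement = 2.8017

Answer: 2.8017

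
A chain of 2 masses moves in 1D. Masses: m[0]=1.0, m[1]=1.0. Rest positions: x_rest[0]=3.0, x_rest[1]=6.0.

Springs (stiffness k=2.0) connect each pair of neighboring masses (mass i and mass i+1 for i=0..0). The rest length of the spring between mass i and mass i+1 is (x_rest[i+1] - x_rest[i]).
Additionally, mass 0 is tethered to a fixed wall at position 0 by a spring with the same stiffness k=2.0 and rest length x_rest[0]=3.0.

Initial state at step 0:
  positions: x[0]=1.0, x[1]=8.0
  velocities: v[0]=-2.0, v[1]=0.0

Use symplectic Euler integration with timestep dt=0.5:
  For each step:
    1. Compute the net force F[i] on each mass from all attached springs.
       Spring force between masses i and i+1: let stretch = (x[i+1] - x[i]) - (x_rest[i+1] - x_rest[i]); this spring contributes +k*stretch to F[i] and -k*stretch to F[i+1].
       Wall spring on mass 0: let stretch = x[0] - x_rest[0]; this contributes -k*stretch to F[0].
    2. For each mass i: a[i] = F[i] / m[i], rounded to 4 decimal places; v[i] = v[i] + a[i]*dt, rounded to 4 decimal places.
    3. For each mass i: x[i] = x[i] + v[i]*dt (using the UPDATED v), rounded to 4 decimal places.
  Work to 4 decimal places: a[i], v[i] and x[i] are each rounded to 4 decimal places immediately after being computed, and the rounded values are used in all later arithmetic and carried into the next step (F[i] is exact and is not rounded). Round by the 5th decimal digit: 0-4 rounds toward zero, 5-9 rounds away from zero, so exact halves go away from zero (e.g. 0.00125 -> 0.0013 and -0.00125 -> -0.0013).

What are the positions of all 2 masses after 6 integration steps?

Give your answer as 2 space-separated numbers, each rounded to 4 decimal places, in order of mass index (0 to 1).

Answer: 1.8750 5.2500

Derivation:
Step 0: x=[1.0000 8.0000] v=[-2.0000 0.0000]
Step 1: x=[3.0000 6.0000] v=[4.0000 -4.0000]
Step 2: x=[5.0000 4.0000] v=[4.0000 -4.0000]
Step 3: x=[4.0000 4.0000] v=[-2.0000 0.0000]
Step 4: x=[1.0000 5.5000] v=[-6.0000 3.0000]
Step 5: x=[-0.2500 6.2500] v=[-2.5000 1.5000]
Step 6: x=[1.8750 5.2500] v=[4.2500 -2.0000]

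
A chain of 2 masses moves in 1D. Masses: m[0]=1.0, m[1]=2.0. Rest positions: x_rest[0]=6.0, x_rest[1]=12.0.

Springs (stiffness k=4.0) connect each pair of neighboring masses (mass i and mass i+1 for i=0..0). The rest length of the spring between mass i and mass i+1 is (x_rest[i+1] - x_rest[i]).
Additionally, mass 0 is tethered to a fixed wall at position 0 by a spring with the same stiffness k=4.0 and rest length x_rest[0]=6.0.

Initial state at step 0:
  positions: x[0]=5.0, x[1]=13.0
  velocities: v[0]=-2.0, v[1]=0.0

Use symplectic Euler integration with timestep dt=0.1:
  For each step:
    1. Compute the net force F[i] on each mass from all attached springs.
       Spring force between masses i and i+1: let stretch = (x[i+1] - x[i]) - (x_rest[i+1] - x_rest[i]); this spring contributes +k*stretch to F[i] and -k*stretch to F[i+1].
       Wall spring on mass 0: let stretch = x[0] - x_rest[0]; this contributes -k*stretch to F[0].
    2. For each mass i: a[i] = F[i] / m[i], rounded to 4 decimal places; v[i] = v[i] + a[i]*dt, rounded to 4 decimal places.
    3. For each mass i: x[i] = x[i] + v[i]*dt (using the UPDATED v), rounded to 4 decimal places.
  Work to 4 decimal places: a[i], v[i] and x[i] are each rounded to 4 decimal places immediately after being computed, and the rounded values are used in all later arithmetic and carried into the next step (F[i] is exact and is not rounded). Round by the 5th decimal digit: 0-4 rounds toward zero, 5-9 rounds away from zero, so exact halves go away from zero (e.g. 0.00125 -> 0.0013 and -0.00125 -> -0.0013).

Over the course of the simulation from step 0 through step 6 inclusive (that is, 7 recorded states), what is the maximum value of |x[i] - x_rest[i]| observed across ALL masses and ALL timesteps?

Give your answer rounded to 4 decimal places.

Answer: 1.0800

Derivation:
Step 0: x=[5.0000 13.0000] v=[-2.0000 0.0000]
Step 1: x=[4.9200 12.9600] v=[-0.8000 -0.4000]
Step 2: x=[4.9648 12.8792] v=[0.4480 -0.8080]
Step 3: x=[5.1276 12.7601] v=[1.6278 -1.1909]
Step 4: x=[5.3906 12.6084] v=[2.6298 -1.5174]
Step 5: x=[5.7267 12.4323] v=[3.3607 -1.7610]
Step 6: x=[6.1019 12.2421] v=[3.7523 -1.9021]
Max displacement = 1.0800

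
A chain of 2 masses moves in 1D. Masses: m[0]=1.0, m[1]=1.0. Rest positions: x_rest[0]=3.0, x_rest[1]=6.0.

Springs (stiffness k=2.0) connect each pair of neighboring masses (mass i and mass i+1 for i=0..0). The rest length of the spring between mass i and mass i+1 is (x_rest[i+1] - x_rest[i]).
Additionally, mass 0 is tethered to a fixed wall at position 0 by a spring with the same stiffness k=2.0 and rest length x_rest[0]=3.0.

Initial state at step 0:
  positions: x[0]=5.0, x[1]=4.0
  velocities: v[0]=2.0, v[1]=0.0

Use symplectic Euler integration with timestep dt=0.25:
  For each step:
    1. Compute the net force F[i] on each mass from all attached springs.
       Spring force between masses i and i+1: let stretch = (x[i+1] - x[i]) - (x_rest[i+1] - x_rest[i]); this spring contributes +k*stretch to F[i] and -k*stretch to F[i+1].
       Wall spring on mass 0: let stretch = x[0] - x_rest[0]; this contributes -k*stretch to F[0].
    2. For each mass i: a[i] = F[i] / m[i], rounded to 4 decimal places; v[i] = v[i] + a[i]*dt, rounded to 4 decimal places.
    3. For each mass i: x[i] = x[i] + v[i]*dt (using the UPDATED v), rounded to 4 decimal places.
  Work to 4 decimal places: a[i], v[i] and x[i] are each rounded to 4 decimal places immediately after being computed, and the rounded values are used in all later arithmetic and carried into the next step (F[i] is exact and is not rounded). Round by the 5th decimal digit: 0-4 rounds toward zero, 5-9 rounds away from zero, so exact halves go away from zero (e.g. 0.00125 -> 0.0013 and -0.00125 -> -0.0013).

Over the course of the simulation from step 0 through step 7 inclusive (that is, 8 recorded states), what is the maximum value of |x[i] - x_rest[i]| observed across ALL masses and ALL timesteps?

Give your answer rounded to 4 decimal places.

Step 0: x=[5.0000 4.0000] v=[2.0000 0.0000]
Step 1: x=[4.7500 4.5000] v=[-1.0000 2.0000]
Step 2: x=[3.8750 5.4063] v=[-3.5000 3.6250]
Step 3: x=[2.7070 6.4962] v=[-4.6719 4.3594]
Step 4: x=[1.6743 7.4874] v=[-4.1308 3.9648]
Step 5: x=[1.1590 8.1270] v=[-2.0614 2.5583]
Step 6: x=[1.3698 8.2706] v=[0.8431 0.5743]
Step 7: x=[2.2720 7.9266] v=[3.6086 -1.3761]
Max displacement = 2.2706

Answer: 2.2706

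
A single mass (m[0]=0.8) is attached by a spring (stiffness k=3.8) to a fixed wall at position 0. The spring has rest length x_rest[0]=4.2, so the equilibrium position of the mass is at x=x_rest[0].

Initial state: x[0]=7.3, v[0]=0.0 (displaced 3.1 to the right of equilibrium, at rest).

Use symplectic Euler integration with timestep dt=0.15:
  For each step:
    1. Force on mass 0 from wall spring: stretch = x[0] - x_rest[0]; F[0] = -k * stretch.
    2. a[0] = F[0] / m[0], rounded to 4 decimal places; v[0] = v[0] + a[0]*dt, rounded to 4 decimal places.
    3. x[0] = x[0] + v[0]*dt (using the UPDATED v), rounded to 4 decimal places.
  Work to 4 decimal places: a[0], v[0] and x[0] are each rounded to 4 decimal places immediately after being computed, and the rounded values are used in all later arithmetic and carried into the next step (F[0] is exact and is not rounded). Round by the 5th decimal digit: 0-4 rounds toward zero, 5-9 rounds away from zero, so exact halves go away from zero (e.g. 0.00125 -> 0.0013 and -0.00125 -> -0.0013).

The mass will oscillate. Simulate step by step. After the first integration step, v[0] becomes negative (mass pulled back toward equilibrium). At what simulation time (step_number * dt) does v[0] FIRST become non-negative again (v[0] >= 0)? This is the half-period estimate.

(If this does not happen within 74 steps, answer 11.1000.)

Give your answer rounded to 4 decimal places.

Step 0: x=[7.3000] v=[0.0000]
Step 1: x=[6.9687] v=[-2.2088]
Step 2: x=[6.3415] v=[-4.1815]
Step 3: x=[5.4854] v=[-5.7073]
Step 4: x=[4.4919] v=[-6.6232]
Step 5: x=[3.4672] v=[-6.8312]
Step 6: x=[2.5208] v=[-6.3091]
Step 7: x=[1.7539] v=[-5.1127]
Step 8: x=[1.2484] v=[-3.3699]
Step 9: x=[1.0584] v=[-1.2669]
Step 10: x=[1.2041] v=[0.9715]
First v>=0 after going negative at step 10, time=1.5000

Answer: 1.5000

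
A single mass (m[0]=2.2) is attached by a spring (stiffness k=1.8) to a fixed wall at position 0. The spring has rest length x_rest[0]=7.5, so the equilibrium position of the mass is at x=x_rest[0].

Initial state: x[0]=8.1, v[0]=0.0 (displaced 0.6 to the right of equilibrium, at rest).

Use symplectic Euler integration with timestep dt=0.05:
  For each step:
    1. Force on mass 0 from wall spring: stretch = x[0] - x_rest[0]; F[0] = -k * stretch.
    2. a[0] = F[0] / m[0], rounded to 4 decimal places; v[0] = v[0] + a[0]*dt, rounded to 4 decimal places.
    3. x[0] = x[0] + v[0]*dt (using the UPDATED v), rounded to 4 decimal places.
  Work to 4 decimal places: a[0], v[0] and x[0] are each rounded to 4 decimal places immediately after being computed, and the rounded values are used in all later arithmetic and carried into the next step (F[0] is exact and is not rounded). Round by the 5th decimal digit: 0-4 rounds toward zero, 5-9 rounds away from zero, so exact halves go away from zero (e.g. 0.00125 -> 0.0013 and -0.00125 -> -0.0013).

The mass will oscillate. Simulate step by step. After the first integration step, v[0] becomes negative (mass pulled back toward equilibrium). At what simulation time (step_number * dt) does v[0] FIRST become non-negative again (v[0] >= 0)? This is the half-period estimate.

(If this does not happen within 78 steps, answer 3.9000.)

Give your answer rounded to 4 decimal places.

Answer: 3.5000

Derivation:
Step 0: x=[8.1000] v=[0.0000]
Step 1: x=[8.0988] v=[-0.0245]
Step 2: x=[8.0964] v=[-0.0490]
Step 3: x=[8.0927] v=[-0.0734]
Step 4: x=[8.0878] v=[-0.0976]
Step 5: x=[8.0817] v=[-0.1216]
Step 6: x=[8.0744] v=[-0.1454]
Step 7: x=[8.0660] v=[-0.1689]
Step 8: x=[8.0564] v=[-0.1921]
Step 9: x=[8.0457] v=[-0.2149]
Step 10: x=[8.0338] v=[-0.2372]
Step 11: x=[8.0209] v=[-0.2590]
Step 12: x=[8.0069] v=[-0.2803]
Step 13: x=[7.9919] v=[-0.3010]
Step 14: x=[7.9758] v=[-0.3211]
Step 15: x=[7.9588] v=[-0.3406]
Step 16: x=[7.9408] v=[-0.3594]
Step 17: x=[7.9219] v=[-0.3774]
Step 18: x=[7.9022] v=[-0.3947]
Step 19: x=[7.8816] v=[-0.4112]
Step 20: x=[7.8603] v=[-0.4268]
Step 21: x=[7.8382] v=[-0.4415]
Step 22: x=[7.8154] v=[-0.4553]
Step 23: x=[7.7920] v=[-0.4682]
Step 24: x=[7.7680] v=[-0.4801]
Step 25: x=[7.7434] v=[-0.4911]
Step 26: x=[7.7183] v=[-0.5011]
Step 27: x=[7.6928] v=[-0.5100]
Step 28: x=[7.6669] v=[-0.5179]
Step 29: x=[7.6407] v=[-0.5247]
Step 30: x=[7.6142] v=[-0.5305]
Step 31: x=[7.5874] v=[-0.5352]
Step 32: x=[7.5605] v=[-0.5388]
Step 33: x=[7.5334] v=[-0.5413]
Step 34: x=[7.5063] v=[-0.5427]
Step 35: x=[7.4792] v=[-0.5430]
Step 36: x=[7.4521] v=[-0.5422]
Step 37: x=[7.4251] v=[-0.5402]
Step 38: x=[7.3982] v=[-0.5371]
Step 39: x=[7.3716] v=[-0.5329]
Step 40: x=[7.3452] v=[-0.5276]
Step 41: x=[7.3191] v=[-0.5213]
Step 42: x=[7.2934] v=[-0.5139]
Step 43: x=[7.2681] v=[-0.5055]
Step 44: x=[7.2433] v=[-0.4960]
Step 45: x=[7.2190] v=[-0.4855]
Step 46: x=[7.1953] v=[-0.4740]
Step 47: x=[7.1722] v=[-0.4615]
Step 48: x=[7.1498] v=[-0.4481]
Step 49: x=[7.1281] v=[-0.4338]
Step 50: x=[7.1072] v=[-0.4186]
Step 51: x=[7.0871] v=[-0.4025]
Step 52: x=[7.0678] v=[-0.3856]
Step 53: x=[7.0494] v=[-0.3679]
Step 54: x=[7.0319] v=[-0.3495]
Step 55: x=[7.0154] v=[-0.3304]
Step 56: x=[6.9999] v=[-0.3106]
Step 57: x=[6.9854] v=[-0.2901]
Step 58: x=[6.9719] v=[-0.2691]
Step 59: x=[6.9595] v=[-0.2475]
Step 60: x=[6.9482] v=[-0.2254]
Step 61: x=[6.9381] v=[-0.2028]
Step 62: x=[6.9291] v=[-0.1798]
Step 63: x=[6.9213] v=[-0.1564]
Step 64: x=[6.9147] v=[-0.1327]
Step 65: x=[6.9093] v=[-0.1088]
Step 66: x=[6.9051] v=[-0.0846]
Step 67: x=[6.9021] v=[-0.0603]
Step 68: x=[6.9003] v=[-0.0358]
Step 69: x=[6.8997] v=[-0.0113]
Step 70: x=[6.9004] v=[0.0133]
First v>=0 after going negative at step 70, time=3.5000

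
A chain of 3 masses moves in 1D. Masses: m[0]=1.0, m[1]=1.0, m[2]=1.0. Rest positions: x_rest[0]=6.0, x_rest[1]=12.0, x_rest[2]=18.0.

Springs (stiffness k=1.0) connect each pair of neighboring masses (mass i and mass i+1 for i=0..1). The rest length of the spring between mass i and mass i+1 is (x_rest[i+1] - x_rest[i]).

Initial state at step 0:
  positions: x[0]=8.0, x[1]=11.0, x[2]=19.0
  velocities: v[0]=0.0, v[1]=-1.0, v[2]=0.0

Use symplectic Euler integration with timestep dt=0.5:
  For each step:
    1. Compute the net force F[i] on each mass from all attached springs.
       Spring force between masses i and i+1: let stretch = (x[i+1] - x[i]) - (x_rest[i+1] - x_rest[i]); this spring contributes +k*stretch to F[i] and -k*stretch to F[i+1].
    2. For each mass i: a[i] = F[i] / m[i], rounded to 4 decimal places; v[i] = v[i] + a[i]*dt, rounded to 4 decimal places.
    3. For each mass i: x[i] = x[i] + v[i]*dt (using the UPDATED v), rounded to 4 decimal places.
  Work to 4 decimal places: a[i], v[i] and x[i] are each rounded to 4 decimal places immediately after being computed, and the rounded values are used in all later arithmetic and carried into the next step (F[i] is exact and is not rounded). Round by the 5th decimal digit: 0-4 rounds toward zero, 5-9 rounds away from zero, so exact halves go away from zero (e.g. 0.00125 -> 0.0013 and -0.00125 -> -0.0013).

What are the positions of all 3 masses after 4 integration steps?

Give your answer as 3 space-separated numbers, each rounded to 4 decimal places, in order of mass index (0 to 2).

Answer: 4.9922 13.3477 17.6602

Derivation:
Step 0: x=[8.0000 11.0000 19.0000] v=[0.0000 -1.0000 0.0000]
Step 1: x=[7.2500 11.7500 18.5000] v=[-1.5000 1.5000 -1.0000]
Step 2: x=[6.1250 13.0625 17.8125] v=[-2.2500 2.6250 -1.3750]
Step 3: x=[5.2344 13.8282 17.4375] v=[-1.7813 1.5313 -0.7500]
Step 4: x=[4.9922 13.3477 17.6602] v=[-0.4844 -0.9610 0.4454]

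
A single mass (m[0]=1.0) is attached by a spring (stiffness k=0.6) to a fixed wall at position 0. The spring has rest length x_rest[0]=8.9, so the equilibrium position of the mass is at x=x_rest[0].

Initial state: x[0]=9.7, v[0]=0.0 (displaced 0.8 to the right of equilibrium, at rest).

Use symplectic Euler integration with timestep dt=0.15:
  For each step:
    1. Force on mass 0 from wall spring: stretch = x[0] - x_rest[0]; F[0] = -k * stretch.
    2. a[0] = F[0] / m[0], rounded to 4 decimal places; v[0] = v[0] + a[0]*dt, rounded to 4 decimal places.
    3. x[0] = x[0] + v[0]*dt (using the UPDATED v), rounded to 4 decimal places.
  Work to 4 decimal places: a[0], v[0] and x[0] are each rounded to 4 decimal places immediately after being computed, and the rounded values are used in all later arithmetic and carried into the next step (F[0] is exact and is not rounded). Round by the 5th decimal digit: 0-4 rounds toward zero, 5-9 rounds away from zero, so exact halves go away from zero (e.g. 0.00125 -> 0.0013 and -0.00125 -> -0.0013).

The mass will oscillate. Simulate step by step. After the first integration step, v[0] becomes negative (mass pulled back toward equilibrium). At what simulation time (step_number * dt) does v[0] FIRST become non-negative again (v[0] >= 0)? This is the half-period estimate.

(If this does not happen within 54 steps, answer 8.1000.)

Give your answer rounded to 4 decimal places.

Step 0: x=[9.7000] v=[0.0000]
Step 1: x=[9.6892] v=[-0.0720]
Step 2: x=[9.6678] v=[-0.1430]
Step 3: x=[9.6360] v=[-0.2121]
Step 4: x=[9.5943] v=[-0.2783]
Step 5: x=[9.5432] v=[-0.3408]
Step 6: x=[9.4834] v=[-0.3987]
Step 7: x=[9.4157] v=[-0.4512]
Step 8: x=[9.3411] v=[-0.4976]
Step 9: x=[9.2605] v=[-0.5373]
Step 10: x=[9.1750] v=[-0.5697]
Step 11: x=[9.0858] v=[-0.5945]
Step 12: x=[8.9941] v=[-0.6112]
Step 13: x=[8.9011] v=[-0.6197]
Step 14: x=[8.8081] v=[-0.6198]
Step 15: x=[8.7164] v=[-0.6115]
Step 16: x=[8.6272] v=[-0.5950]
Step 17: x=[8.5416] v=[-0.5704]
Step 18: x=[8.4609] v=[-0.5382]
Step 19: x=[8.3861] v=[-0.4987]
Step 20: x=[8.3182] v=[-0.4525]
Step 21: x=[8.2582] v=[-0.4001]
Step 22: x=[8.2069] v=[-0.3423]
Step 23: x=[8.1649] v=[-0.2799]
Step 24: x=[8.1328] v=[-0.2137]
Step 25: x=[8.1111] v=[-0.1447]
Step 26: x=[8.1000] v=[-0.0737]
Step 27: x=[8.0997] v=[-0.0017]
Step 28: x=[8.1102] v=[0.0703]
First v>=0 after going negative at step 28, time=4.2000

Answer: 4.2000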